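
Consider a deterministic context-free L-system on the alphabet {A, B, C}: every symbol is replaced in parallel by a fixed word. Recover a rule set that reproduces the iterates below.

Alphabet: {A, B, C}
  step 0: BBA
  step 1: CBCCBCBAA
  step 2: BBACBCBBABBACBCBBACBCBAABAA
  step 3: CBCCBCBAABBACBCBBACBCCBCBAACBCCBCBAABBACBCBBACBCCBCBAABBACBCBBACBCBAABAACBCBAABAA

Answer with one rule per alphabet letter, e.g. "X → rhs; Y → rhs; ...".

A->BAA, B->CBC, C->BBA

  step 2 ⇒ step 3: BBACBCBBABBACBCBBACBCBAABAA ⇒ CBC·CBC·BAA·BBA·CBC·BBA·CBC·CBC·BAA·CBC·CBC·BAA·BBA·CBC·BBA·CBC·CBC·BAA·BBA·CBC·BBA·CBC·BAA·BAA·CBC·BAA·BAA
    A ↦ BAA
    B ↦ CBC
    C ↦ BBA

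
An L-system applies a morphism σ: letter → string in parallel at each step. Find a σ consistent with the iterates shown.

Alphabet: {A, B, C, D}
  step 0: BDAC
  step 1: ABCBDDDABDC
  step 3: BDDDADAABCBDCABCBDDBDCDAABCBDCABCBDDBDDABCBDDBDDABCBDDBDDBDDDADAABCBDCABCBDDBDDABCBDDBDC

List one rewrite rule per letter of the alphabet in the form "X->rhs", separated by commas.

  step 0 ⇒ step 1: BDAC ⇒ ABC·BDD·DA·BDC
    A ↦ DA
    B ↦ ABC
    C ↦ BDC
    D ↦ BDD

A->DA, B->ABC, C->BDC, D->BDD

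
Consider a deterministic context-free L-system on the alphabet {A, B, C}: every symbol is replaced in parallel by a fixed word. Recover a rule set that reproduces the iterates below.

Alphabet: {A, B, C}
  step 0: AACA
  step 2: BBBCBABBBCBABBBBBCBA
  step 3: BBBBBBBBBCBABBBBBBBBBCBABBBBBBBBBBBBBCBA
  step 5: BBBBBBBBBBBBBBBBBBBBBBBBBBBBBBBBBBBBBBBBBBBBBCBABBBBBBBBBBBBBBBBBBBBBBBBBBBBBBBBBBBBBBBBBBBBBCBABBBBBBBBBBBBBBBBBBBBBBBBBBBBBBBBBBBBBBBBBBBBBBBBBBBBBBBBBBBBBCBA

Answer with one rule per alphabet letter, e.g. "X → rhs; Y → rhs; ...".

  step 2 ⇒ step 3: BBBCBABBBCBABBBBBCBA ⇒ BB·BB·BB·B·BB·CBA·BB·BB·BB·B·BB·CBA·BB·BB·BB·BB·BB·B·BB·CBA
    A ↦ CBA
    B ↦ BB
    C ↦ B

A->CBA, B->BB, C->B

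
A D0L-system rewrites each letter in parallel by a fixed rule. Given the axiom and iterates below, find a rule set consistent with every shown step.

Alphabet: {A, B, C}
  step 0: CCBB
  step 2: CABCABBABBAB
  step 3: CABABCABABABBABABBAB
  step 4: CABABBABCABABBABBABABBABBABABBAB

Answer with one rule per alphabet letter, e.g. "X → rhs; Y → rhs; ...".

  step 3 ⇒ step 4: CABABCABABABBABABBAB ⇒ CA·B·AB·B·AB·CA·B·AB·B·AB·B·AB·AB·B·AB·B·AB·AB·B·AB
    A ↦ B
    B ↦ AB
    C ↦ CA

A->B, B->AB, C->CA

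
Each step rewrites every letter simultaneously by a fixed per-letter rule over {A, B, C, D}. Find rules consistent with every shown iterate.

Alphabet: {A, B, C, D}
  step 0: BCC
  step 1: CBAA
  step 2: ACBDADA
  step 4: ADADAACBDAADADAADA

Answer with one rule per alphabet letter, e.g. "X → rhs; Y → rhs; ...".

  step 1 ⇒ step 2: CBAA ⇒ A·CB·DA·DA
    A ↦ DA
    B ↦ CB
    C ↦ A
    D ↦ A  (constrained at step 2)

A->DA, B->CB, C->A, D->A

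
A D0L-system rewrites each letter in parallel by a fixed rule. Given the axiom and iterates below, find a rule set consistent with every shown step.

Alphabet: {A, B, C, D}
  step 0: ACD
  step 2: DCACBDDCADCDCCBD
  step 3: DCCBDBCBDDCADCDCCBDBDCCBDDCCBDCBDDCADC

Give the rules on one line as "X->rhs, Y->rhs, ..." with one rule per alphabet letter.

  step 2 ⇒ step 3: DCACBDDCADCDCCBD ⇒ DC·CBD·B·CBD·DCA·DC·DC·CBD·B·DC·CBD·DC·CBD·CBD·DCA·DC
    A ↦ B
    B ↦ DCA
    C ↦ CBD
    D ↦ DC

A->B, B->DCA, C->CBD, D->DC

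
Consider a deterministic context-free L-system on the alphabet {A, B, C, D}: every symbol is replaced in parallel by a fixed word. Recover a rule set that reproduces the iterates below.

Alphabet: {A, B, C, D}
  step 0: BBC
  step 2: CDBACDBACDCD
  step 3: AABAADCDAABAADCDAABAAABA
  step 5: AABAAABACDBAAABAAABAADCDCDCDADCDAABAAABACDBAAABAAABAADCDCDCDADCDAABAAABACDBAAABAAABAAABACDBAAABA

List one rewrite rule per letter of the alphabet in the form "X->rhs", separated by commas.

  step 2 ⇒ step 3: CDBACDBACDCD ⇒ AA·BA·AD·CD·AA·BA·AD·CD·AA·BA·AA·BA
    A ↦ CD
    B ↦ AD
    C ↦ AA
    D ↦ BA

A->CD, B->AD, C->AA, D->BA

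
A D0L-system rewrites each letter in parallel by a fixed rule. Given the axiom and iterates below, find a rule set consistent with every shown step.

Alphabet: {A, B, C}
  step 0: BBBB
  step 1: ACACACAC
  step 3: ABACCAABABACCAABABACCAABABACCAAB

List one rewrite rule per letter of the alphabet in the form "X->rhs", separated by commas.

A->AB, B->AC, C->CA

  step 0 ⇒ step 1: BBBB ⇒ AC·AC·AC·AC
    B ↦ AC
    A ↦ AB  (constrained at step 1)
    C ↦ CA  (constrained at step 1)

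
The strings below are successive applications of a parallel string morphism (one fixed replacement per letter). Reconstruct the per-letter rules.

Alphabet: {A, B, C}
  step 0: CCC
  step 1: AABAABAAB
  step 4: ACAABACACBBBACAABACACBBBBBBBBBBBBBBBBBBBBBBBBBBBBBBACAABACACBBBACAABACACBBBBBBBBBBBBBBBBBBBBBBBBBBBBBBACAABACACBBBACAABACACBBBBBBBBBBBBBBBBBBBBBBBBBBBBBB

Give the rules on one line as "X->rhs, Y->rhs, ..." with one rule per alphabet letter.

A->AC, B->BBB, C->AAB

  step 0 ⇒ step 1: CCC ⇒ AAB·AAB·AAB
    C ↦ AAB
    A ↦ AC  (constrained at step 1)
    B ↦ BBB  (constrained at step 1)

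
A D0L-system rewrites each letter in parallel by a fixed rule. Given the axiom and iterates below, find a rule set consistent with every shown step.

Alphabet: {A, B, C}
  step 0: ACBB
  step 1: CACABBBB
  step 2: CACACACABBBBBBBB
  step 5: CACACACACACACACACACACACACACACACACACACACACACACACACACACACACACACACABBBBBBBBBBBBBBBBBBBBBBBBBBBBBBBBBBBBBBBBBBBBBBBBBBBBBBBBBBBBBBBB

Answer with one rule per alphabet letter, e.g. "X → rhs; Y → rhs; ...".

A->CA, B->BB, C->CA

  step 1 ⇒ step 2: CACABBBB ⇒ CA·CA·CA·CA·BB·BB·BB·BB
    A ↦ CA
    B ↦ BB
    C ↦ CA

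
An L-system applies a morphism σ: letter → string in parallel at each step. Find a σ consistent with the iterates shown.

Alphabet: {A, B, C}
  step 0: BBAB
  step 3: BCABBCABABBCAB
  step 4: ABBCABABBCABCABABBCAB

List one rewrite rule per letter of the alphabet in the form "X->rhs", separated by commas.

  step 3 ⇒ step 4: BCABBCABABBCAB ⇒ AB·B·C·AB·AB·B·C·AB·C·AB·AB·B·C·AB
    A ↦ C
    B ↦ AB
    C ↦ B

A->C, B->AB, C->B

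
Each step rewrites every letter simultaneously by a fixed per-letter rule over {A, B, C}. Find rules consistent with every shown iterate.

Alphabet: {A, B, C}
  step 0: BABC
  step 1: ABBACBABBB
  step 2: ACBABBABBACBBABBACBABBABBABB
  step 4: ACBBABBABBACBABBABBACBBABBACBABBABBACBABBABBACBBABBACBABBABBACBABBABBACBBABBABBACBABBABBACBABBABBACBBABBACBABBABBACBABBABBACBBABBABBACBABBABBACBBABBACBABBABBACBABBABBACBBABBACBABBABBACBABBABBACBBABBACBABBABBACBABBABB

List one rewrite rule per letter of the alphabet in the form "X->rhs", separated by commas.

  step 1 ⇒ step 2: ABBACBABBB ⇒ ACB·ABB·ABB·ACB·B·ABB·ACB·ABB·ABB·ABB
    A ↦ ACB
    B ↦ ABB
    C ↦ B

A->ACB, B->ABB, C->B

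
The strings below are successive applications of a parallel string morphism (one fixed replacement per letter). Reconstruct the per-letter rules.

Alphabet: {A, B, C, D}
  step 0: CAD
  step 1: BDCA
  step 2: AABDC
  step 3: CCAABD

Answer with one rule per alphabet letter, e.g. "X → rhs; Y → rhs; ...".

A->C, B->A, C->BD, D->A

  step 2 ⇒ step 3: AABDC ⇒ C·C·A·A·BD
    A ↦ C
    B ↦ A
    C ↦ BD
    D ↦ A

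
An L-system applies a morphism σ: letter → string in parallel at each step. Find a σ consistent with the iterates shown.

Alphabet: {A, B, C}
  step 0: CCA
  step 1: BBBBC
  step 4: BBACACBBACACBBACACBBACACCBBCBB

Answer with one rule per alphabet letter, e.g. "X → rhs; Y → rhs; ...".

  step 0 ⇒ step 1: CCA ⇒ BB·BB·C
    A ↦ C
    C ↦ BB
    B ↦ AC  (constrained at step 1)

A->C, B->AC, C->BB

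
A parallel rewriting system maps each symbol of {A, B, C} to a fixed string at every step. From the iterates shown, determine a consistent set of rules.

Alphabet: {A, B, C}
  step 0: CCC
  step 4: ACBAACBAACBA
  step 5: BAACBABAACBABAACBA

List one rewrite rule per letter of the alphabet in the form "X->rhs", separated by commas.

  step 4 ⇒ step 5: ACBAACBAACBA ⇒ BA·A·C·BA·BA·A·C·BA·BA·A·C·BA
    A ↦ BA
    B ↦ C
    C ↦ A

A->BA, B->C, C->A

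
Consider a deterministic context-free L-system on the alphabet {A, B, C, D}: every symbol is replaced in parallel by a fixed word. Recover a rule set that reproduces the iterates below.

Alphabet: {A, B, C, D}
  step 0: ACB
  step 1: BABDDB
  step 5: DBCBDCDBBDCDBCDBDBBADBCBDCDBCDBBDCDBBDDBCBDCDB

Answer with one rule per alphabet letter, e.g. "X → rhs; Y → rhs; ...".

  step 0 ⇒ step 1: ACB ⇒ BA·BD·DB
    A ↦ BA
    B ↦ DB
    C ↦ BD
    D ↦ C  (constrained at step 1)

A->BA, B->DB, C->BD, D->C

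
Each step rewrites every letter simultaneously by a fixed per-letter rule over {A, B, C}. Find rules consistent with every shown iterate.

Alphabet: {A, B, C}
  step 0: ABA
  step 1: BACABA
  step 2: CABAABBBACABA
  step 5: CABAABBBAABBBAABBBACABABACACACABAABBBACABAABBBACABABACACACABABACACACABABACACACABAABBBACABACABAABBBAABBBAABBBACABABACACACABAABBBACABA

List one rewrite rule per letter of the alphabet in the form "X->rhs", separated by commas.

A->BA, B->CA, C->ABB

  step 1 ⇒ step 2: BACABA ⇒ CA·BA·ABB·BA·CA·BA
    A ↦ BA
    B ↦ CA
    C ↦ ABB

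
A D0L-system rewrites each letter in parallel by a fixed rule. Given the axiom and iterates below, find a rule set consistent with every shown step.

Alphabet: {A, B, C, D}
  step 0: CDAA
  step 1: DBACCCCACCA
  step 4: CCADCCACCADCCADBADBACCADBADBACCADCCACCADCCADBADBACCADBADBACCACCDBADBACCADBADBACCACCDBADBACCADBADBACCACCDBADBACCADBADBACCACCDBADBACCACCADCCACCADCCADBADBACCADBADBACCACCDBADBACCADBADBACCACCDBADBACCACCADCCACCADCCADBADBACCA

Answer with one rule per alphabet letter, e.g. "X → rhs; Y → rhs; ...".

A->CCA, B->AD, C->DBA, D->CC

  step 0 ⇒ step 1: CDAA ⇒ DBA·CC·CCA·CCA
    A ↦ CCA
    C ↦ DBA
    D ↦ CC
    B ↦ AD  (constrained at step 1)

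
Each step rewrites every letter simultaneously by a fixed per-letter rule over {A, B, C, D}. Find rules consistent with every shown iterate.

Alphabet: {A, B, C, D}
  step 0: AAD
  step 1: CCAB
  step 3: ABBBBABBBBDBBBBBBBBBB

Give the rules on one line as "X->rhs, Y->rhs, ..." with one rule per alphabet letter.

A->C, B->BBB, C->DB, D->AB

  step 0 ⇒ step 1: AAD ⇒ C·C·AB
    A ↦ C
    D ↦ AB
    B ↦ BBB  (constrained at step 1)
    C ↦ DB  (constrained at step 1)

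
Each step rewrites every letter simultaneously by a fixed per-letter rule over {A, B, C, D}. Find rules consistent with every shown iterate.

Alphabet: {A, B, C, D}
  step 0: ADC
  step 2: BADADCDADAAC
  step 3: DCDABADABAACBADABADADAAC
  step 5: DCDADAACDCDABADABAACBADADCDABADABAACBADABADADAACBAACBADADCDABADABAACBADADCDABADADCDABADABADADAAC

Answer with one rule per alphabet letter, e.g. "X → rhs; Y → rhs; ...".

A->DA, B->DC, C->AC, D->BA

  step 2 ⇒ step 3: BADADCDADAAC ⇒ DC·DA·BA·DA·BA·AC·BA·DA·BA·DA·DA·AC
    A ↦ DA
    B ↦ DC
    C ↦ AC
    D ↦ BA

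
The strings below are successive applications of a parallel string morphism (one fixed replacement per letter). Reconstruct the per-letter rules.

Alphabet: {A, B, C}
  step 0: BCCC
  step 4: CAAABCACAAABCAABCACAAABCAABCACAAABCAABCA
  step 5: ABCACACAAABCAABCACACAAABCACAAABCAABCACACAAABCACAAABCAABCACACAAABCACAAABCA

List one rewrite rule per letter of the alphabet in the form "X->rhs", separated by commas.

  step 4 ⇒ step 5: CAAABCACAAABCAABCACAAABCAABCACAAABCAABCA ⇒ AB·CA·CA·CA·A·AB·CA·AB·CA·CA·CA·A·AB·CA·CA·A·AB·CA·AB·CA·CA·CA·A·AB·CA·CA·A·AB·CA·AB·CA·CA·CA·A·AB·CA·CA·A·AB·CA
    A ↦ CA
    B ↦ A
    C ↦ AB

A->CA, B->A, C->AB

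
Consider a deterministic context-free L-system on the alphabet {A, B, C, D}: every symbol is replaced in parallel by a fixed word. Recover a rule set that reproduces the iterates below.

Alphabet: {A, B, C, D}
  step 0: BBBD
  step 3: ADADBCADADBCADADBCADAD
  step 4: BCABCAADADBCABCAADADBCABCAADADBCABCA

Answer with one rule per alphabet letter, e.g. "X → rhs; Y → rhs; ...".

  step 3 ⇒ step 4: ADADBCADADBCADADBCADAD ⇒ BC·A·BC·A·AD·AD·BC·A·BC·A·AD·AD·BC·A·BC·A·AD·AD·BC·A·BC·A
    A ↦ BC
    B ↦ AD
    C ↦ AD
    D ↦ A

A->BC, B->AD, C->AD, D->A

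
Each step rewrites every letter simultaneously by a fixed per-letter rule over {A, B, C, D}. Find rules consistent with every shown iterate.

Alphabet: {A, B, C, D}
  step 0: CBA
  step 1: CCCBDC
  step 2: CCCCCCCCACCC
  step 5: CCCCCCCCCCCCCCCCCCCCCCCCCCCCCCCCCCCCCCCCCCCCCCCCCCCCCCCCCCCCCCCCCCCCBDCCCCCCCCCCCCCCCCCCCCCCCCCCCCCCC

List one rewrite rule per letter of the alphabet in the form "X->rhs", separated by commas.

  step 1 ⇒ step 2: CCCBDC ⇒ CC·CC·CC·C·CAC·CC
    B ↦ C
    C ↦ CC
    D ↦ CAC
  step 0 ⇒ step 1: CBA ⇒ CC·C·BDC
    A ↦ BDC

A->BDC, B->C, C->CC, D->CAC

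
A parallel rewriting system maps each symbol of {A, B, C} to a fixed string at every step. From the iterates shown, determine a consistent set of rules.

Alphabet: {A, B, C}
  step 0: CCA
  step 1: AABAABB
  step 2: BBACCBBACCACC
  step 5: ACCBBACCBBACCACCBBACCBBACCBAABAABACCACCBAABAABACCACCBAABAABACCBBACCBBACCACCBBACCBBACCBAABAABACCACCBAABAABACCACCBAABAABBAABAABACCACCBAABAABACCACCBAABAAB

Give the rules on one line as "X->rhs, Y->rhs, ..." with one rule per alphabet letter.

A->B, B->ACC, C->AAB

  step 1 ⇒ step 2: AABAABB ⇒ B·B·ACC·B·B·ACC·ACC
    A ↦ B
    B ↦ ACC
  step 0 ⇒ step 1: CCA ⇒ AAB·AAB·B
    C ↦ AAB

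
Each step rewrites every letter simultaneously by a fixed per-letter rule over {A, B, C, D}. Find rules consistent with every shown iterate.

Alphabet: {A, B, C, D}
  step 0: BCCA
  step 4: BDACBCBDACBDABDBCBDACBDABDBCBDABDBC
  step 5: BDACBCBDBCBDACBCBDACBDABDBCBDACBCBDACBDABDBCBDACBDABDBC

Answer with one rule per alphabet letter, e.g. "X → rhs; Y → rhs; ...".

A->C, B->BD, C->BC, D->A

  step 4 ⇒ step 5: BDACBCBDACBDABDBCBDACBDABDBCBDABDBC ⇒ BD·A·C·BC·BD·BC·BD·A·C·BC·BD·A·C·BD·A·BD·BC·BD·A·C·BC·BD·A·C·BD·A·BD·BC·BD·A·C·BD·A·BD·BC
    A ↦ C
    B ↦ BD
    C ↦ BC
    D ↦ A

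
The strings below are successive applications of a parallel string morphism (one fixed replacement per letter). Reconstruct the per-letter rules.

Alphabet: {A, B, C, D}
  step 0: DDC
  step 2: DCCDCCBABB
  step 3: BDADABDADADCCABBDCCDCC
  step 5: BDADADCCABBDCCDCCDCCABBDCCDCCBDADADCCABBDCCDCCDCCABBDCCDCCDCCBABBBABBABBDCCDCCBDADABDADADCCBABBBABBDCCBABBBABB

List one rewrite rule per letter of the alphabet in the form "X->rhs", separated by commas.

A->ABB, B->DCC, C->DA, D->B

  step 2 ⇒ step 3: DCCDCCBABB ⇒ B·DA·DA·B·DA·DA·DCC·ABB·DCC·DCC
    A ↦ ABB
    B ↦ DCC
    C ↦ DA
    D ↦ B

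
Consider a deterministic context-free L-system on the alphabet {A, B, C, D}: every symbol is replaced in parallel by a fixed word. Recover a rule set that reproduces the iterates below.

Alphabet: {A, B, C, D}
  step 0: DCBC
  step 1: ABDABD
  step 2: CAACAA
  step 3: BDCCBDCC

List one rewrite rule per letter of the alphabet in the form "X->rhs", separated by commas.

  step 2 ⇒ step 3: CAACAA ⇒ BD·C·C·BD·C·C
    A ↦ C
    C ↦ BD
  step 0 ⇒ step 1: DCBC ⇒ A·BD·A·BD
    B ↦ A
  step 0 ⇒ step 1: DCBC ⇒ A·BD·A·BD
    D ↦ A

A->C, B->A, C->BD, D->A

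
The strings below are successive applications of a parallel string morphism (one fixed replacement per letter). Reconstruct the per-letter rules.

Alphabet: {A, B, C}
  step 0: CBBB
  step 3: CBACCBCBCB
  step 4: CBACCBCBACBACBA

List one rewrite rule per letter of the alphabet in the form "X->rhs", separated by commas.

A->C, B->A, C->CB

  step 3 ⇒ step 4: CBACCBCBCB ⇒ CB·A·C·CB·CB·A·CB·A·CB·A
    A ↦ C
    B ↦ A
    C ↦ CB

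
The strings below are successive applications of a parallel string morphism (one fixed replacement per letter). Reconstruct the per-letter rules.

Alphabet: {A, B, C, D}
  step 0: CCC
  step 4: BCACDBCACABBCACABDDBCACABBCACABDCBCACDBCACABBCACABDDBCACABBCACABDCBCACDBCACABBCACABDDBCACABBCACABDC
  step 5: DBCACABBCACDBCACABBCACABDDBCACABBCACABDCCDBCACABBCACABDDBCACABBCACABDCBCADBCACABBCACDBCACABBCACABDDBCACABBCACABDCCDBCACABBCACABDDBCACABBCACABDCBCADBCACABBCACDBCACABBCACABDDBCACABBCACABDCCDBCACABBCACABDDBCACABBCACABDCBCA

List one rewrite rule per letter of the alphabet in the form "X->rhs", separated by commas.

A->CAB, B->D, C->BCA, D->C

  step 4 ⇒ step 5: BCACDBCACABBCACABDDBCACABBCACABDCBCACDBCACABBCACABDDBCACABBCACABDCBCACDBCACABBCACABDDBCACABBCACABDC ⇒ D·BCA·CAB·BCA·C·D·BCA·CAB·BCA·CAB·D·D·BCA·CAB·BCA·CAB·D·C·C·D·BCA·CAB·BCA·CAB·D·D·BCA·CAB·BCA·CAB·D·C·BCA·D·BCA·CAB·BCA·C·D·BCA·CAB·BCA·CAB·D·D·BCA·CAB·BCA·CAB·D·C·C·D·BCA·CAB·BCA·CAB·D·D·BCA·CAB·BCA·CAB·D·C·BCA·D·BCA·CAB·BCA·C·D·BCA·CAB·BCA·CAB·D·D·BCA·CAB·BCA·CAB·D·C·C·D·BCA·CAB·BCA·CAB·D·D·BCA·CAB·BCA·CAB·D·C·BCA
    A ↦ CAB
    B ↦ D
    C ↦ BCA
    D ↦ C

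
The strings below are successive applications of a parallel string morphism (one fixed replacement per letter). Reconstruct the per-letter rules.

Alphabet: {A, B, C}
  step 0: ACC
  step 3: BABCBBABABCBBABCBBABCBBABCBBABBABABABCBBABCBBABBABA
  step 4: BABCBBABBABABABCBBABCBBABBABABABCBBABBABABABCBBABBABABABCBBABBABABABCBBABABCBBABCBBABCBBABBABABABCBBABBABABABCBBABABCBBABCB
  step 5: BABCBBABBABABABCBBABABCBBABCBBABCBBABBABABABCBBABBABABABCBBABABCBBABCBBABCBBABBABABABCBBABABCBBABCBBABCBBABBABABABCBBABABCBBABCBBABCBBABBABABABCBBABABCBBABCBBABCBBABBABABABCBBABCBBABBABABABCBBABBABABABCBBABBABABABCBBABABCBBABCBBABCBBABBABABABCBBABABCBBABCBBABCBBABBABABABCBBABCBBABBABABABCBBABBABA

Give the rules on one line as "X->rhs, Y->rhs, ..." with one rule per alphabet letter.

A->BCB, B->BA, C->BBA

  step 4 ⇒ step 5: BABCBBABBABABABCBBABCBBABBABABABCBBABBABABABCBBABBABABABCBBABBABABABCBBABABCBBABCBBABCBBABBABABABCBBABBABABABCBBABABCBBABCB ⇒ BA·BCB·BA·BBA·BA·BA·BCB·BA·BA·BCB·BA·BCB·BA·BCB·BA·BBA·BA·BA·BCB·BA·BBA·BA·BA·BCB·BA·BA·BCB·BA·BCB·BA·BCB·BA·BBA·BA·BA·BCB·BA·BA·BCB·BA·BCB·BA·BCB·BA·BBA·BA·BA·BCB·BA·BA·BCB·BA·BCB·BA·BCB·BA·BBA·BA·BA·BCB·BA·BA·BCB·BA·BCB·BA·BCB·BA·BBA·BA·BA·BCB·BA·BCB·BA·BBA·BA·BA·BCB·BA·BBA·BA·BA·BCB·BA·BBA·BA·BA·BCB·BA·BA·BCB·BA·BCB·BA·BCB·BA·BBA·BA·BA·BCB·BA·BA·BCB·BA·BCB·BA·BCB·BA·BBA·BA·BA·BCB·BA·BCB·BA·BBA·BA·BA·BCB·BA·BBA·BA
    A ↦ BCB
    B ↦ BA
    C ↦ BBA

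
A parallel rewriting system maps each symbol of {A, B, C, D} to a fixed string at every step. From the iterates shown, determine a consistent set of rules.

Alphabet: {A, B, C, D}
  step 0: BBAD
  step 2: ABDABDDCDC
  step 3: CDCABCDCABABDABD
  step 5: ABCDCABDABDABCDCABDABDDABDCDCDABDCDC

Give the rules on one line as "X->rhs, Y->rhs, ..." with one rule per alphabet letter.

A->C, B->DC, C->D, D->AB

  step 2 ⇒ step 3: ABDABDDCDC ⇒ C·DC·AB·C·DC·AB·AB·D·AB·D
    A ↦ C
    B ↦ DC
    C ↦ D
    D ↦ AB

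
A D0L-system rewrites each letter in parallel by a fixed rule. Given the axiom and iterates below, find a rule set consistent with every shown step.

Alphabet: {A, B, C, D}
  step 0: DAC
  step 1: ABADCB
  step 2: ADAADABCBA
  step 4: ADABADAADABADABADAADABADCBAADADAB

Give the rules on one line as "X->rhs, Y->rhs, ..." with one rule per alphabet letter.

  step 1 ⇒ step 2: ABADCB ⇒ AD·A·AD·AB·CB·A
    A ↦ AD
    B ↦ A
    C ↦ CB
    D ↦ AB

A->AD, B->A, C->CB, D->AB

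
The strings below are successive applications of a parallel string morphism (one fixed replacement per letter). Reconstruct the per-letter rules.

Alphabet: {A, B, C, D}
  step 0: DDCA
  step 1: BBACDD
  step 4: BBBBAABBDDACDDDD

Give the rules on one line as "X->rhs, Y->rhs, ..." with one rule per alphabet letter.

A->DD, B->A, C->AC, D->B

  step 0 ⇒ step 1: DDCA ⇒ B·B·AC·DD
    A ↦ DD
    C ↦ AC
    D ↦ B
    B ↦ A  (constrained at step 1)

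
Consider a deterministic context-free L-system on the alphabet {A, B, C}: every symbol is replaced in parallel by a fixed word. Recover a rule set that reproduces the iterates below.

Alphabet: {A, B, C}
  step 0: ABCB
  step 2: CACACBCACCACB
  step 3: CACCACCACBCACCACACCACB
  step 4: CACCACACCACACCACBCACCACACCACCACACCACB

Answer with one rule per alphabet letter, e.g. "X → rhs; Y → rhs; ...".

A->C, B->CB, C->CA

  step 3 ⇒ step 4: CACCACCACBCACCACACCACB ⇒ CA·C·CA·CA·C·CA·CA·C·CA·CB·CA·C·CA·CA·C·CA·C·CA·CA·C·CA·CB
    A ↦ C
    B ↦ CB
    C ↦ CA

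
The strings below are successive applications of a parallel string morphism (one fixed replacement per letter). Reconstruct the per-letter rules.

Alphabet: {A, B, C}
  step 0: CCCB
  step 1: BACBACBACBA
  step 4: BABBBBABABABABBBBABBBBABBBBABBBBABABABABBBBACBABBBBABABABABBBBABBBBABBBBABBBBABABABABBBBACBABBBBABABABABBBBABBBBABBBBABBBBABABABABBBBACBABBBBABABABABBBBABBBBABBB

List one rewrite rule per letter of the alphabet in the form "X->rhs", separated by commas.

  step 0 ⇒ step 1: CCCB ⇒ BAC·BAC·BAC·BA
    B ↦ BA
    C ↦ BAC
    A ↦ BBB  (constrained at step 1)

A->BBB, B->BA, C->BAC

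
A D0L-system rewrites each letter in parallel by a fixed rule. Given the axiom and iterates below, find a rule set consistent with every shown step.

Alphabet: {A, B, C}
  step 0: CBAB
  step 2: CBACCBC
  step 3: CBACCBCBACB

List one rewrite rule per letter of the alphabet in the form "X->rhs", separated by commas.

  step 2 ⇒ step 3: CBACCBC ⇒ CB·A·C·CB·CB·A·CB
    A ↦ C
    B ↦ A
    C ↦ CB

A->C, B->A, C->CB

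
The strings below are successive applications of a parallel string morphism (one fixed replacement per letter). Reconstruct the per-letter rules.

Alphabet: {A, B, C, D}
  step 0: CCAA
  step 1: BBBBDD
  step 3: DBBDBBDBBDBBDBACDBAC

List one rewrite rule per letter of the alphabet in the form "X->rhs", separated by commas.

  step 0 ⇒ step 1: CCAA ⇒ BB·BB·D·D
    A ↦ D
    C ↦ BB
    B ↦ AC  (constrained at step 1)
    D ↦ DB  (constrained at step 1)

A->D, B->AC, C->BB, D->DB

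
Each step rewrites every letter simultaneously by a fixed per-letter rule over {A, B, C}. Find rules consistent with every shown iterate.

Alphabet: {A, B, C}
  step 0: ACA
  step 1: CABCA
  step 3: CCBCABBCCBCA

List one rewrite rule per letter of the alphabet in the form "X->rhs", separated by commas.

A->CA, B->CC, C->B

  step 0 ⇒ step 1: ACA ⇒ CA·B·CA
    A ↦ CA
    C ↦ B
    B ↦ CC  (constrained at step 1)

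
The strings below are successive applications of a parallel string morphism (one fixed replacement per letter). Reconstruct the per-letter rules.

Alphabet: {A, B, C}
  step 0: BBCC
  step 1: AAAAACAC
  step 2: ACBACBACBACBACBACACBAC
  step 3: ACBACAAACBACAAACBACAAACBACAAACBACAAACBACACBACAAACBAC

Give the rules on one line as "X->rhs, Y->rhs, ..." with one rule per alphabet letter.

  step 2 ⇒ step 3: ACBACBACBACBACBACACBAC ⇒ ACB·AC·AA·ACB·AC·AA·ACB·AC·AA·ACB·AC·AA·ACB·AC·AA·ACB·AC·ACB·AC·AA·ACB·AC
    A ↦ ACB
    B ↦ AA
    C ↦ AC

A->ACB, B->AA, C->AC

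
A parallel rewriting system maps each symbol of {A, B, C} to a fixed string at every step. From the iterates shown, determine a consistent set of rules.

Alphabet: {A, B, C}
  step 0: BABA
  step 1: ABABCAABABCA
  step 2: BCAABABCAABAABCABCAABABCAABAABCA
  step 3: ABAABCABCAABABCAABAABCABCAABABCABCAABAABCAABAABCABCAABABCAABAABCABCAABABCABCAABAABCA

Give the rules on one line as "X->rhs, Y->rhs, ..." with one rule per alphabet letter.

A->BCA, B->ABA, C->A

  step 2 ⇒ step 3: BCAABABCAABAABCABCAABABCAABAABCA ⇒ ABA·A·BCA·BCA·ABA·BCA·ABA·A·BCA·BCA·ABA·BCA·BCA·ABA·A·BCA·ABA·A·BCA·BCA·ABA·BCA·ABA·A·BCA·BCA·ABA·BCA·BCA·ABA·A·BCA
    A ↦ BCA
    B ↦ ABA
    C ↦ A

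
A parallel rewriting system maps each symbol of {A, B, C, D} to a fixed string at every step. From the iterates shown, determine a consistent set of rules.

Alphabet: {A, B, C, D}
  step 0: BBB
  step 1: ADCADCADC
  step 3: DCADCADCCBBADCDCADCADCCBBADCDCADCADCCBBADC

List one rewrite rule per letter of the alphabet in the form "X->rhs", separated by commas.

  step 0 ⇒ step 1: BBB ⇒ ADC·ADC·ADC
    B ↦ ADC
    A ↦ CBB  (constrained at step 1)
    C ↦ DC  (constrained at step 1)
    D ↦ A  (constrained at step 1)

A->CBB, B->ADC, C->DC, D->A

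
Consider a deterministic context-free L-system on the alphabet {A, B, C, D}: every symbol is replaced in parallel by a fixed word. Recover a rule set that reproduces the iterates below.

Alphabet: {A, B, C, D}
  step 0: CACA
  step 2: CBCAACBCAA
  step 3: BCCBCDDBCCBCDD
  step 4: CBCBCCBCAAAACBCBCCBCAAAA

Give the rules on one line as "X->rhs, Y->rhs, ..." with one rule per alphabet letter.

  step 3 ⇒ step 4: BCCBCDDBCCBCDD ⇒ C·BC·BC·C·BC·AA·AA·C·BC·BC·C·BC·AA·AA
    B ↦ C
    C ↦ BC
    D ↦ AA
  step 2 ⇒ step 3: CBCAACBCAA ⇒ BC·C·BC·D·D·BC·C·BC·D·D
    A ↦ D

A->D, B->C, C->BC, D->AA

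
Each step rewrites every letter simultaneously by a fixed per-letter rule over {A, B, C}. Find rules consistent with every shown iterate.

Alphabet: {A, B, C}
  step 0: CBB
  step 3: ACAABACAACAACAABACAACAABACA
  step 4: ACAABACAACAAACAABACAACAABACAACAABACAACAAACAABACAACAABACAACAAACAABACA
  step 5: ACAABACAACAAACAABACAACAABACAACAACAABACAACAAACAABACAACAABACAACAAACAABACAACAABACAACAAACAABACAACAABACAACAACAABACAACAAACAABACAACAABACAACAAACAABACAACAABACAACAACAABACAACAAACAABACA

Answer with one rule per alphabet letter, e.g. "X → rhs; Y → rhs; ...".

  step 4 ⇒ step 5: ACAABACAACAAACAABACAACAABACAACAABACAACAAACAABACAACAABACAACAAACAABACA ⇒ ACA·AB·ACA·ACA·A·ACA·AB·ACA·ACA·AB·ACA·ACA·ACA·AB·ACA·ACA·A·ACA·AB·ACA·ACA·AB·ACA·ACA·A·ACA·AB·ACA·ACA·AB·ACA·ACA·A·ACA·AB·ACA·ACA·AB·ACA·ACA·ACA·AB·ACA·ACA·A·ACA·AB·ACA·ACA·AB·ACA·ACA·A·ACA·AB·ACA·ACA·AB·ACA·ACA·ACA·AB·ACA·ACA·A·ACA·AB·ACA
    A ↦ ACA
    B ↦ A
    C ↦ AB

A->ACA, B->A, C->AB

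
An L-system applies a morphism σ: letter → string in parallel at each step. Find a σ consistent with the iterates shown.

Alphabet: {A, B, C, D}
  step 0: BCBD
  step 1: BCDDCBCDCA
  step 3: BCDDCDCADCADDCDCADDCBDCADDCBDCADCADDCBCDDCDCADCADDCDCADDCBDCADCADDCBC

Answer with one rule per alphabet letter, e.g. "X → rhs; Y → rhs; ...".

A->B, B->BC, C->DDC, D->DCA

  step 0 ⇒ step 1: BCBD ⇒ BC·DDC·BC·DCA
    B ↦ BC
    C ↦ DDC
    D ↦ DCA
    A ↦ B  (constrained at step 1)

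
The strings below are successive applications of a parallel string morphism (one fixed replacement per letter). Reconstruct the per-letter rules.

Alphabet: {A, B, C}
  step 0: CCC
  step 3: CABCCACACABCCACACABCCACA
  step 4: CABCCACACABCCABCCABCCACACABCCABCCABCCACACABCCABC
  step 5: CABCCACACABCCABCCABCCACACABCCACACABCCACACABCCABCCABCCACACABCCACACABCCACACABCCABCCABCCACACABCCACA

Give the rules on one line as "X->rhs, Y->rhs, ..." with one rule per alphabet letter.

A->BC, B->CA, C->CA

  step 4 ⇒ step 5: CABCCACACABCCABCCABCCACACABCCABCCABCCACACABCCABC ⇒ CA·BC·CA·CA·CA·BC·CA·BC·CA·BC·CA·CA·CA·BC·CA·CA·CA·BC·CA·CA·CA·BC·CA·BC·CA·BC·CA·CA·CA·BC·CA·CA·CA·BC·CA·CA·CA·BC·CA·BC·CA·BC·CA·CA·CA·BC·CA·CA
    A ↦ BC
    B ↦ CA
    C ↦ CA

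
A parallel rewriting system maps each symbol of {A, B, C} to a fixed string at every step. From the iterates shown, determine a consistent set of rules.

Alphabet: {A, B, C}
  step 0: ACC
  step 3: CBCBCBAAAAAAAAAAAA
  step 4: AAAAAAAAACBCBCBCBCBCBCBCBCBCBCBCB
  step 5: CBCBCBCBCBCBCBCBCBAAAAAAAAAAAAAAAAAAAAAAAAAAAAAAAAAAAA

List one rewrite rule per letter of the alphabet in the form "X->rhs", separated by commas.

A->CB, B->A, C->AA

  step 4 ⇒ step 5: AAAAAAAAACBCBCBCBCBCBCBCBCBCBCBCB ⇒ CB·CB·CB·CB·CB·CB·CB·CB·CB·AA·A·AA·A·AA·A·AA·A·AA·A·AA·A·AA·A·AA·A·AA·A·AA·A·AA·A·AA·A
    A ↦ CB
    B ↦ A
    C ↦ AA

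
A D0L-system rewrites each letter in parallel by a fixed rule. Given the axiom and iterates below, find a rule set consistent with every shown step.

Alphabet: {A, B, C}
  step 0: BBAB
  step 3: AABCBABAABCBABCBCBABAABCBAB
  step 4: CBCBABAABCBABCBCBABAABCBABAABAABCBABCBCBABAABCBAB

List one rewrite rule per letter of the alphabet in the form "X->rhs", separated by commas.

  step 3 ⇒ step 4: AABCBABAABCBABCBCBABAABCBAB ⇒ CB·CB·AB·A·AB·CB·AB·CB·CB·AB·A·AB·CB·AB·A·AB·A·AB·CB·AB·CB·CB·AB·A·AB·CB·AB
    A ↦ CB
    B ↦ AB
    C ↦ A

A->CB, B->AB, C->A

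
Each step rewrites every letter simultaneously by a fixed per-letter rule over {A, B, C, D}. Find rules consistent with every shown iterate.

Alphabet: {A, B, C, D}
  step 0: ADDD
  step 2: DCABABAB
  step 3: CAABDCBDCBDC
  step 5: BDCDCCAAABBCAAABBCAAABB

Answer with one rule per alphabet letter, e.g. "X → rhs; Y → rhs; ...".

  step 2 ⇒ step 3: DCABABAB ⇒ CA·A·B·DC·B·DC·B·DC
    A ↦ B
    B ↦ DC
    C ↦ A
    D ↦ CA

A->B, B->DC, C->A, D->CA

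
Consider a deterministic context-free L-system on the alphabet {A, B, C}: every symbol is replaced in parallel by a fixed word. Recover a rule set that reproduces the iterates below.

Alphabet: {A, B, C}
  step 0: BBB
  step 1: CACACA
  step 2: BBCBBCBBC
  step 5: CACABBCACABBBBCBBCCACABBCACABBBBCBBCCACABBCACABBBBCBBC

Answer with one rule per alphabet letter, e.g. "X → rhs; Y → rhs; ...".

  step 1 ⇒ step 2: CACACA ⇒ BB·C·BB·C·BB·C
    A ↦ C
    C ↦ BB
  step 0 ⇒ step 1: BBB ⇒ CA·CA·CA
    B ↦ CA

A->C, B->CA, C->BB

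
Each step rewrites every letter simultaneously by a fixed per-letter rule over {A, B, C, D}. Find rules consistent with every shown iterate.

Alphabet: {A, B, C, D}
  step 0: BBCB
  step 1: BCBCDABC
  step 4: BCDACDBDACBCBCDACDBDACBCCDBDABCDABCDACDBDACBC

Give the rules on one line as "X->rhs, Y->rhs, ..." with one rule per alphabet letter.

A->DB, B->BC, C->DA, D->C

  step 0 ⇒ step 1: BBCB ⇒ BC·BC·DA·BC
    B ↦ BC
    C ↦ DA
    A ↦ DB  (constrained at step 1)
    D ↦ C  (constrained at step 1)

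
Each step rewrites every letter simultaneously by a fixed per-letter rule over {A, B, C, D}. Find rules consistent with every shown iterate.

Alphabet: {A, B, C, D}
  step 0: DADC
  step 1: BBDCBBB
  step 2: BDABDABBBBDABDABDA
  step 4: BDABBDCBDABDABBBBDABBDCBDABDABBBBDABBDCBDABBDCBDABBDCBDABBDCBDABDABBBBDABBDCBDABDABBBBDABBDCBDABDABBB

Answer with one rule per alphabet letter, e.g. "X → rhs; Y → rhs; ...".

A->BDC, B->BDA, C->BB, D->B

  step 1 ⇒ step 2: BBDCBBB ⇒ BDA·BDA·B·BB·BDA·BDA·BDA
    B ↦ BDA
    C ↦ BB
    D ↦ B
  step 0 ⇒ step 1: DADC ⇒ B·BDC·B·BB
    A ↦ BDC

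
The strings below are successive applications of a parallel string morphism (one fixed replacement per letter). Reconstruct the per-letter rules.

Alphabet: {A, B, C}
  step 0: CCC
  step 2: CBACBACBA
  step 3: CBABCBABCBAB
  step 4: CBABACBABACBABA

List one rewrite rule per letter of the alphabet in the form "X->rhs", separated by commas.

A->B, B->A, C->CB

  step 3 ⇒ step 4: CBABCBABCBAB ⇒ CB·A·B·A·CB·A·B·A·CB·A·B·A
    A ↦ B
    B ↦ A
    C ↦ CB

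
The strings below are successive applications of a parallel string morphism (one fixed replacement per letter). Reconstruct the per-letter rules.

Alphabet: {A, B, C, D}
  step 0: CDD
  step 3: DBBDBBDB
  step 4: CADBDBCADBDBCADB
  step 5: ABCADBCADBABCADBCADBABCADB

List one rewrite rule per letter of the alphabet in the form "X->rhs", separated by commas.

A->B, B->DB, C->A, D->CA

  step 4 ⇒ step 5: CADBDBCADBDBCADB ⇒ A·B·CA·DB·CA·DB·A·B·CA·DB·CA·DB·A·B·CA·DB
    A ↦ B
    B ↦ DB
    C ↦ A
    D ↦ CA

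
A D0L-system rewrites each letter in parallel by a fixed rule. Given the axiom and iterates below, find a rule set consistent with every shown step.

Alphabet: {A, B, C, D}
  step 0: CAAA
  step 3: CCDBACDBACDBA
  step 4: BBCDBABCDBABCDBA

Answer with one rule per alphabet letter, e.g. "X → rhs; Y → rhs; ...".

  step 3 ⇒ step 4: CCDBACDBACDBA ⇒ B·B·C·D·BA·B·C·D·BA·B·C·D·BA
    A ↦ BA
    B ↦ D
    C ↦ B
    D ↦ C

A->BA, B->D, C->B, D->C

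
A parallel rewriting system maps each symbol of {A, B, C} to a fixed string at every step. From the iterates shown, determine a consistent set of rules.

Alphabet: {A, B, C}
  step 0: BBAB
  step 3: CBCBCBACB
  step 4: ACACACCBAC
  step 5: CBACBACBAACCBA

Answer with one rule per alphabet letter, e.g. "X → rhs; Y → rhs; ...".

A->CB, B->C, C->A

  step 4 ⇒ step 5: ACACACCBAC ⇒ CB·A·CB·A·CB·A·A·C·CB·A
    A ↦ CB
    B ↦ C
    C ↦ A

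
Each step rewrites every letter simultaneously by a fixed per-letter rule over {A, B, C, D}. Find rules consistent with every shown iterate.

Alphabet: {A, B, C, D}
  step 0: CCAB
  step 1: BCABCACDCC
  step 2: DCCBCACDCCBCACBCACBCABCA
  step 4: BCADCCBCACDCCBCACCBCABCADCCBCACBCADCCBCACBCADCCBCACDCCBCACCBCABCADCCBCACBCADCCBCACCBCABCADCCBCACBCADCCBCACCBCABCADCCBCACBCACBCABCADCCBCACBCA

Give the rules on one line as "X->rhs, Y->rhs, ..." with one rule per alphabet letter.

  step 1 ⇒ step 2: BCABCACDCC ⇒ DCC·BCA·C·DCC·BCA·C·BCA·C·BCA·BCA
    A ↦ C
    B ↦ DCC
    C ↦ BCA
    D ↦ C

A->C, B->DCC, C->BCA, D->C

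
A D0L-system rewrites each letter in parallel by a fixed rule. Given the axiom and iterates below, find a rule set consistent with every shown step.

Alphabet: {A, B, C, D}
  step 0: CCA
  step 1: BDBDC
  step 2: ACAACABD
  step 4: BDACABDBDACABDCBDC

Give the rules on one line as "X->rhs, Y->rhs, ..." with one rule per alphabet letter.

  step 1 ⇒ step 2: BDBDC ⇒ AC·A·AC·A·BD
    B ↦ AC
    C ↦ BD
    D ↦ A
  step 0 ⇒ step 1: CCA ⇒ BD·BD·C
    A ↦ C

A->C, B->AC, C->BD, D->A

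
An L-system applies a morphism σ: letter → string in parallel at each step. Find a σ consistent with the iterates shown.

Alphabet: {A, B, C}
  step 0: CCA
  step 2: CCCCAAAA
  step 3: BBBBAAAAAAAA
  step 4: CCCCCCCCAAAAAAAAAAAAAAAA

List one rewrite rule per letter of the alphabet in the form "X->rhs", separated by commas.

A->AA, B->CC, C->B

  step 3 ⇒ step 4: BBBBAAAAAAAA ⇒ CC·CC·CC·CC·AA·AA·AA·AA·AA·AA·AA·AA
    A ↦ AA
    B ↦ CC
  step 2 ⇒ step 3: CCCCAAAA ⇒ B·B·B·B·AA·AA·AA·AA
    C ↦ B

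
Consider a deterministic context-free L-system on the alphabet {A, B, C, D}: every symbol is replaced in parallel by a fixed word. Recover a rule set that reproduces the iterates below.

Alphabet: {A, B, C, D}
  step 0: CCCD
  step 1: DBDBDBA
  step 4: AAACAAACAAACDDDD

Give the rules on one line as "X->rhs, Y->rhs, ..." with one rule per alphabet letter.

  step 0 ⇒ step 1: CCCD ⇒ DB·DB·DB·A
    C ↦ DB
    D ↦ A
    A ↦ DD  (constrained at step 1)
    B ↦ C  (constrained at step 1)

A->DD, B->C, C->DB, D->A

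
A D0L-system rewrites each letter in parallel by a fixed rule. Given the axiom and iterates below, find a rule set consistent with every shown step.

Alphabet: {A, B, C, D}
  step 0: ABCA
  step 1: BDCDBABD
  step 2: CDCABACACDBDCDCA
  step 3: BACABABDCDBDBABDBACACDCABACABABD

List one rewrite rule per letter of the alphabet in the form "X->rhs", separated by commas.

A->BD, B->CD, C->BA, D->CA

  step 2 ⇒ step 3: CDCABACACDBDCDCA ⇒ BA·CA·BA·BD·CD·BD·BA·BD·BA·CA·CD·CA·BA·CA·BA·BD
    A ↦ BD
    B ↦ CD
    C ↦ BA
    D ↦ CA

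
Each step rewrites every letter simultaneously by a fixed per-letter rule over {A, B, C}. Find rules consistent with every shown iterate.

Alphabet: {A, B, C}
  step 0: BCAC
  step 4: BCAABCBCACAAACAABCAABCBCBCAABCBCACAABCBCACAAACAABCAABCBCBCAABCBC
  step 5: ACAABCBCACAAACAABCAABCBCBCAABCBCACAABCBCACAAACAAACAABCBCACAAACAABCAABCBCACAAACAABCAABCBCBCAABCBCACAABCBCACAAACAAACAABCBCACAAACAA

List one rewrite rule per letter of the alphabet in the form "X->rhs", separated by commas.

A->BC, B->AC, C->AA

  step 4 ⇒ step 5: BCAABCBCACAAACAABCAABCBCBCAABCBCACAABCBCACAAACAABCAABCBCBCAABCBC ⇒ AC·AA·BC·BC·AC·AA·AC·AA·BC·AA·BC·BC·BC·AA·BC·BC·AC·AA·BC·BC·AC·AA·AC·AA·AC·AA·BC·BC·AC·AA·AC·AA·BC·AA·BC·BC·AC·AA·AC·AA·BC·AA·BC·BC·BC·AA·BC·BC·AC·AA·BC·BC·AC·AA·AC·AA·AC·AA·BC·BC·AC·AA·AC·AA
    A ↦ BC
    B ↦ AC
    C ↦ AA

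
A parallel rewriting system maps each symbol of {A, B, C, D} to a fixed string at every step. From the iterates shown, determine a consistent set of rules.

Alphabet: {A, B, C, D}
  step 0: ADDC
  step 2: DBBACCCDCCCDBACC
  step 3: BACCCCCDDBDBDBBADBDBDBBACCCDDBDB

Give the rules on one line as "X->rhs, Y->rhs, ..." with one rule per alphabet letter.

A->CD, B->CC, C->DB, D->BA

  step 2 ⇒ step 3: DBBACCCDCCCDBACC ⇒ BA·CC·CC·CD·DB·DB·DB·BA·DB·DB·DB·BA·CC·CD·DB·DB
    A ↦ CD
    B ↦ CC
    C ↦ DB
    D ↦ BA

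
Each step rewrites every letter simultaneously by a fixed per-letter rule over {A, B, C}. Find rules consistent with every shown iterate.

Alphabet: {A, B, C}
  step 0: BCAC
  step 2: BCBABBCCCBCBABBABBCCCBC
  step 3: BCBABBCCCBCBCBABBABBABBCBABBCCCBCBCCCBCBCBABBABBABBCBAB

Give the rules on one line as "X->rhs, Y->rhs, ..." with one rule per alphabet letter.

  step 2 ⇒ step 3: BCBABBCCCBCBABBABBCCCBC ⇒ BC·BAB·BC·CC·BC·BC·BAB·BAB·BAB·BC·BAB·BC·CC·BC·BC·CC·BC·BC·BAB·BAB·BAB·BC·BAB
    A ↦ CC
    B ↦ BC
    C ↦ BAB

A->CC, B->BC, C->BAB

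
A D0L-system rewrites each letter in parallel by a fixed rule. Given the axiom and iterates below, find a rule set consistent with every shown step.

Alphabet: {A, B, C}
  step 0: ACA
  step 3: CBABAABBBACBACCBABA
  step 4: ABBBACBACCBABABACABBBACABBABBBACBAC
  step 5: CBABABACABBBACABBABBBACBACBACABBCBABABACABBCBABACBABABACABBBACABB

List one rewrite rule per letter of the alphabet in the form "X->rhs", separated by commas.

A->C, B->BA, C->ABB

  step 4 ⇒ step 5: ABBBACBACCBABABACABBBACABBABBBACBAC ⇒ C·BA·BA·BA·C·ABB·BA·C·ABB·ABB·BA·C·BA·C·BA·C·ABB·C·BA·BA·BA·C·ABB·C·BA·BA·C·BA·BA·BA·C·ABB·BA·C·ABB
    A ↦ C
    B ↦ BA
    C ↦ ABB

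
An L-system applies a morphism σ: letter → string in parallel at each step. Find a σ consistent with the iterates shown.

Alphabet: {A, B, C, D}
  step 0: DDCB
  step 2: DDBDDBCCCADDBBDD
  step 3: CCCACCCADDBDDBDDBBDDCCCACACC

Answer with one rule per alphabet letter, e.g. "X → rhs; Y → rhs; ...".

A->BDD, B->CA, C->DDB, D->C

  step 2 ⇒ step 3: DDBDDBCCCADDBBDD ⇒ C·C·CA·C·C·CA·DDB·DDB·DDB·BDD·C·C·CA·CA·C·C
    A ↦ BDD
    B ↦ CA
    C ↦ DDB
    D ↦ C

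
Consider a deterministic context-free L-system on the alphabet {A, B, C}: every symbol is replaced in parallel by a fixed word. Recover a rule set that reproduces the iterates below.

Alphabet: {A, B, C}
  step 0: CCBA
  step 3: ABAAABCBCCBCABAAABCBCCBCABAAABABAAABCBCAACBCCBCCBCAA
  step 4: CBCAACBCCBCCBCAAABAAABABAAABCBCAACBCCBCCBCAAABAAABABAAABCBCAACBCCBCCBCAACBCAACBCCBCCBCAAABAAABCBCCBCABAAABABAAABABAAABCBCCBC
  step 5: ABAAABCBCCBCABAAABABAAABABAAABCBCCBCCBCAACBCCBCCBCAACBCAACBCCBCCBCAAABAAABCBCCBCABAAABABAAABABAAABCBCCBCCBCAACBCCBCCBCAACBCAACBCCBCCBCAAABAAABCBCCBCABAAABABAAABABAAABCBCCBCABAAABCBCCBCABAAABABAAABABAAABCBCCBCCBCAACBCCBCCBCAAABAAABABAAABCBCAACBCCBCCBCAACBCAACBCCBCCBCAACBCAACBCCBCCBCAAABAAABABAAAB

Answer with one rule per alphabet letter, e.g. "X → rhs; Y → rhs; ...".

  step 4 ⇒ step 5: CBCAACBCCBCCBCAAABAAABABAAABCBCAACBCCBCCBCAAABAAABABAAABCBCAACBCCBCCBCAACBCAACBCCBCCBCAAABAAABCBCCBCABAAABABAAABABAAABCBCCBC ⇒ AB·AA·AB·CBC·CBC·AB·AA·AB·AB·AA·AB·AB·AA·AB·CBC·CBC·CBC·AA·CBC·CBC·CBC·AA·CBC·AA·CBC·CBC·CBC·AA·AB·AA·AB·CBC·CBC·AB·AA·AB·AB·AA·AB·AB·AA·AB·CBC·CBC·CBC·AA·CBC·CBC·CBC·AA·CBC·AA·CBC·CBC·CBC·AA·AB·AA·AB·CBC·CBC·AB·AA·AB·AB·AA·AB·AB·AA·AB·CBC·CBC·AB·AA·AB·CBC·CBC·AB·AA·AB·AB·AA·AB·AB·AA·AB·CBC·CBC·CBC·AA·CBC·CBC·CBC·AA·AB·AA·AB·AB·AA·AB·CBC·AA·CBC·CBC·CBC·AA·CBC·AA·CBC·CBC·CBC·AA·CBC·AA·CBC·CBC·CBC·AA·AB·AA·AB·AB·AA·AB
    A ↦ CBC
    B ↦ AA
    C ↦ AB

A->CBC, B->AA, C->AB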